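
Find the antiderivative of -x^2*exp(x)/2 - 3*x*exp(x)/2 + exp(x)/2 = (-x^2 - x + 2)*exp(x)/2 + C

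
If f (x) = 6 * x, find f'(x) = 6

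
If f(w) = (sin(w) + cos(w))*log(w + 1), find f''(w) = (-sqrt(2)*w^2*log(w + 1)*sin(w + pi/4) - 2*sqrt(2)*w*log(w + 1)*sin(w + pi/4) + 2*sqrt(2)*w*cos(w + pi/4) - sqrt(2)*log(w + 1)*sin(w + pi/4) - 3*sin(w) + cos(w))/(w^2 + 2*w + 1)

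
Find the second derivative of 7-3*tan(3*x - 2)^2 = -162*tan(3*x - 2)^4 - 216*tan(3*x - 2)^2 - 54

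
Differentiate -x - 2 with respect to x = -1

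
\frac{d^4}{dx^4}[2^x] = 2^x*log(2)^4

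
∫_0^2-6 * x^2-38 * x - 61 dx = -214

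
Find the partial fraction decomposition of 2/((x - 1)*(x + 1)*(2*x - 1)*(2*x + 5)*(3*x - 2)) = -162/(95*(3*x - 2)) + 8/(1197*(2*x + 5)) + 8/(9*(2*x - 1)) - 1/(45*(x + 1)) + 1/(7*(x - 1))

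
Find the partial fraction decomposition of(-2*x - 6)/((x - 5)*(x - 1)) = 2/(x - 1) - 4/(x - 5)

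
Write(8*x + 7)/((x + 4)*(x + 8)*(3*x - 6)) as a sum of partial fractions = -19/(40*(x + 8)) + 25/(72*(x + 4)) + 23/(180*(x - 2))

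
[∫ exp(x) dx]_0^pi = -1 + exp(pi)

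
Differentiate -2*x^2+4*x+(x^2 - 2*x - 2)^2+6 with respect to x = 4*x^3 - 12*x^2 - 4*x + 12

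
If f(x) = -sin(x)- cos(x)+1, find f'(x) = sin(x) - cos(x)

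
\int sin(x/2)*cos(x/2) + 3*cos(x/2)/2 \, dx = 3*sin(x/2) - cos(x)/2 + C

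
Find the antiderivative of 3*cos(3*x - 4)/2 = sin(3*x - 4)/2 + C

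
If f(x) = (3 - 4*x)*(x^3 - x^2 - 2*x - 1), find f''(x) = -48*x^2 + 42*x + 10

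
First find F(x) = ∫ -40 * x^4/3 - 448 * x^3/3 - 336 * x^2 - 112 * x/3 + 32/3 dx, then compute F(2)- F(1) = -1472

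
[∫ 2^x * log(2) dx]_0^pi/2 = -1 + 2^(pi/2)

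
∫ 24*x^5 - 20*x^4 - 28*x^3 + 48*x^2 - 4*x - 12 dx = 4*x^6 - 4*x^5 - 7*x^4 + 16*x^3 - 2*x^2 - 12*x + C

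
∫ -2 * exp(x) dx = -2*exp(x) + C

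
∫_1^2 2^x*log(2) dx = 2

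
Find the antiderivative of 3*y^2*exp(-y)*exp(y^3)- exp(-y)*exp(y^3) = exp(y*(y^2 - 1)) + C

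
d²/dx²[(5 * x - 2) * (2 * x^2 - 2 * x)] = 60*x - 28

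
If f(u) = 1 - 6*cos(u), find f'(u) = 6*sin(u)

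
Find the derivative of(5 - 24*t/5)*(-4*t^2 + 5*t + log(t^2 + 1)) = (288*t^4 - 440*t^3 - 24*t^2*log(t^2 + 1) + 365*t^2 - 390*t - 24*log(t^2 + 1) + 125)/(5*t^2 + 5)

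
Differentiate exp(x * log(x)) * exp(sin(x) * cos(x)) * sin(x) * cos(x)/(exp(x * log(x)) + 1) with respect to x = (exp(x*log(x))*sin(4*x)/4 + exp(x*log(x))*cos(2*x) + log(x)*sin(2*x)/2 - sin(2*x)/2 + sin(4*x)/4 + sqrt(2)*sin(2*x + pi/4))*exp(x*log(x))*exp(sin(2*x)/2)/(exp(2*x*log(x)) + 2*exp(x*log(x)) + 1)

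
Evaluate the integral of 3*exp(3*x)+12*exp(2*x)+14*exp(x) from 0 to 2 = -29 + 2*exp(2) + (2 + exp(2))^3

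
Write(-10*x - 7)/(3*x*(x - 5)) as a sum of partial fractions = -19/(5*(x - 5)) + 7/(15*x)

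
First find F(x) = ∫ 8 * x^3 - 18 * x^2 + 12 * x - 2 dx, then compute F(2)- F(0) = 4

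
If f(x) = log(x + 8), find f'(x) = 1/(x + 8)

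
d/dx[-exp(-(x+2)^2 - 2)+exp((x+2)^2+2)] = (2*x*exp(2*x^2 + 8*x + 12) + 2*x + 4*exp(2*x^2 + 8*x + 12) + 4)*exp(-x^2 - 4*x - 6)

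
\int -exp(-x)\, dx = exp(-x) + C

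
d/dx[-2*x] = -2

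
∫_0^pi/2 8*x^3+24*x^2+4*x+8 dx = (pi/2 + 4)*(pi + pi^3/4)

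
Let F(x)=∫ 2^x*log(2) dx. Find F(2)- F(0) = 3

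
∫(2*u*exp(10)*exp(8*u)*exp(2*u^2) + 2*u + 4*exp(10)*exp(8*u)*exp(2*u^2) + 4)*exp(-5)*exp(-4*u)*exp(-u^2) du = 2*sinh((u + 2)^2 + 1) + C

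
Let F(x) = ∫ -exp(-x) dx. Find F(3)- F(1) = -exp(-1) + exp(-3)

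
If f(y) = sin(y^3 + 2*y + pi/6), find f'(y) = (3*y^2 + 2)*cos(y^3 + 2*y + pi/6)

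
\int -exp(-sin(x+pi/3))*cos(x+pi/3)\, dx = exp(-sin(x + pi/3)) + C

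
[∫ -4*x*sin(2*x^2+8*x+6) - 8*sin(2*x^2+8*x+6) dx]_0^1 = -cos(6) + cos(16)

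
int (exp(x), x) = exp(x) + C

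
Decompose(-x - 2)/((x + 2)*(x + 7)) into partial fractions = -1/(x + 7)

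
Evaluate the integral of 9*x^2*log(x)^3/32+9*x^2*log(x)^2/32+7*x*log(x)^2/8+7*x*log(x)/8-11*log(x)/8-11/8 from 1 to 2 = -5*(log(2) + 3)^2 + 7*log(2) + 99/4 + 3*(log(2) + 3)^3/4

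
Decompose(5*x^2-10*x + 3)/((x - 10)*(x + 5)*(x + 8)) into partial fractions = 403/(54*(x + 8)) - 178/(45*(x + 5)) + 403/(270*(x - 10))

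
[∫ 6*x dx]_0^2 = 12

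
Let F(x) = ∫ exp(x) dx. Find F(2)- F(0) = -1 + exp(2)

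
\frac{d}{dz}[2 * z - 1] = 2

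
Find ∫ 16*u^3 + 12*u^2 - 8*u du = 4*u^4 + 4*u^3 - 4*u^2 + C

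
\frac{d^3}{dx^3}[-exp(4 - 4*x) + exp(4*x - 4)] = 64*exp(4 - 4*x) + 64*exp(4*x - 4)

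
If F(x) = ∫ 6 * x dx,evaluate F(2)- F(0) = 12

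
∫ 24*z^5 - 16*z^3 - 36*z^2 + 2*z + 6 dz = 4*z^6 - 4*z^4 - 12*z^3 + z^2 + 6*z + C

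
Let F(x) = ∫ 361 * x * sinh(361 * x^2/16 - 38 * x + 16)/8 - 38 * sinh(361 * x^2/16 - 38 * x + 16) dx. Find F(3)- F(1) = -cosh(9/16) + cosh(1681/16)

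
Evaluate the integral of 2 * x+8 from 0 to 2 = 20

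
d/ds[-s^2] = -2*s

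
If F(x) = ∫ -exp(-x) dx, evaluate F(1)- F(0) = -1 + exp(-1)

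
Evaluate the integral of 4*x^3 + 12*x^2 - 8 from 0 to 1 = -3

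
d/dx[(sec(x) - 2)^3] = 3*(2*cos(x) - 1)^2*sin(x)/cos(x)^4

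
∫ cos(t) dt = sin(t) + C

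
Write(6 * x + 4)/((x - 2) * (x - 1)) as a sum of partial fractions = -10/(x - 1) + 16/(x - 2)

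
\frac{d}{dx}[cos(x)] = -sin(x)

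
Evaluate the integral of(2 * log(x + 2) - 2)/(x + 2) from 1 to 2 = -(-1 + log(3))^2 + (-1 + log(4))^2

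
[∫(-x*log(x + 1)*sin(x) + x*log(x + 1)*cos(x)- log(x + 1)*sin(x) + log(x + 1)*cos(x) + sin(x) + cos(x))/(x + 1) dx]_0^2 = (cos(2) + sin(2))*log(3)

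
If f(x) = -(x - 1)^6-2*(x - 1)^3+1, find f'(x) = -6*x^5 + 30*x^4 - 60*x^3 + 54*x^2 - 18*x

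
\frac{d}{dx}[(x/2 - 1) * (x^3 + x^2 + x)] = 2*x^3 - 3*x^2/2 - x - 1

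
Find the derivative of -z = -1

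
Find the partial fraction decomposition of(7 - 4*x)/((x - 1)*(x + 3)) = -19/(4*(x + 3)) + 3/(4*(x - 1))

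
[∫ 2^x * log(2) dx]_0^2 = 3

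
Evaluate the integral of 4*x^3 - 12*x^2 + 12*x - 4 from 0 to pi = -1 + (-1 + pi)^4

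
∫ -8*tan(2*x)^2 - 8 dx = -4*tan(2*x) + C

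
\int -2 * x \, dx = -x^2 + C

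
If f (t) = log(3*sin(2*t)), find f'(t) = 2/tan(2*t)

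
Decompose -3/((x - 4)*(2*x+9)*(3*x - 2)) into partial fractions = 27/(310*(3*x - 2)) - 12/(527*(2*x + 9)) - 3/(170*(x - 4))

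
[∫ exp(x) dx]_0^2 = -1 + exp(2)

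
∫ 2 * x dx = x^2 + C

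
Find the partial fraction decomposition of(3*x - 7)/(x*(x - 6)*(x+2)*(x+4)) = 19/(80*(x + 4)) - 13/(32*(x + 2)) + 11/(480*(x - 6)) + 7/(48*x)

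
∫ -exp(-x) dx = exp(-x) + C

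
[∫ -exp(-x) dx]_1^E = -exp(-1) + exp(-E)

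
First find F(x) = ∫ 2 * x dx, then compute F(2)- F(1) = 3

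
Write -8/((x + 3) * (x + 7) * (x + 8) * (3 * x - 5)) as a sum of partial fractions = -54/(2639*(3*x - 5)) + 8/(145*(x + 8)) - 1/(13*(x + 7)) + 1/(35*(x + 3))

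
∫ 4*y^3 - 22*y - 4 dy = y^4 - 11*y^2 - 4*y + C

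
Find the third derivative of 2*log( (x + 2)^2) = 8/(x^3 + 6*x^2 + 12*x + 8)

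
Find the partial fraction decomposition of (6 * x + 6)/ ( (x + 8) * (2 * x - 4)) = 21/(10*(x + 8)) + 9/(10*(x - 2))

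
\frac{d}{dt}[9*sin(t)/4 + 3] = 9*cos(t)/4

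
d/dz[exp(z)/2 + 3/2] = exp(z)/2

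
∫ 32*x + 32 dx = 16*x^2 + 32*x + C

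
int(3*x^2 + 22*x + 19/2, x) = x^3 + 11*x^2 + 19*x/2 + C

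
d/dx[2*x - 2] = 2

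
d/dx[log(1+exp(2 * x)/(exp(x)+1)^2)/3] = 2*exp(2*x)/(6*exp(3*x) + 12*exp(2*x) + 9*exp(x) + 3)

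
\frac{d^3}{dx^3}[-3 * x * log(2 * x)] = 3/x^2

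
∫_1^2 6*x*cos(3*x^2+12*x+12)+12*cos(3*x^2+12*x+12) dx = -sin(27) + sin(48)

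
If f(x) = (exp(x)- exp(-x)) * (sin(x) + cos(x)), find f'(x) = 2*(exp(2*x)*cos(x) + sin(x))*exp(-x)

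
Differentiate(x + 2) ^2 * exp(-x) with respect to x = (-x^2 - 2*x)*exp(-x)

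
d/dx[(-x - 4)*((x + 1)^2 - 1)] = -3*x^2 - 12*x - 8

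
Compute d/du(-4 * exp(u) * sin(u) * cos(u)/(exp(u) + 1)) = -2*(2*exp(u)*cos(2*u) + sin(2*u) + 2*cos(2*u))*exp(u)/(exp(2*u) + 2*exp(u) + 1)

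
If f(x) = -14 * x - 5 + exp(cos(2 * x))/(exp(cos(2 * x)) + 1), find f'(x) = (-14*exp(2*cos(2*x)) - 2*exp(cos(2*x))*sin(2*x) - 28*exp(cos(2*x)) - 14)/(1 + E*exp(-2*sin(x)^2))^2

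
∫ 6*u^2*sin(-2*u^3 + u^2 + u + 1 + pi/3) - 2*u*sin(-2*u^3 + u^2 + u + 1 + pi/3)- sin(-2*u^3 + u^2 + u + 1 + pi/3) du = cos(-2*u^3 + u^2 + u + 1 + pi/3) + C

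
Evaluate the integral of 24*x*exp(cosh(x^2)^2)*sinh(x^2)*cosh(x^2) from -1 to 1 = 0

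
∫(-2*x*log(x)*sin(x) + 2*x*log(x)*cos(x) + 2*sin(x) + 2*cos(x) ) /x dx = 2*sqrt(2)*log(x)*sin(x + pi/4) + C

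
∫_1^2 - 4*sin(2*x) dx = 2*cos(4) - 2*cos(2)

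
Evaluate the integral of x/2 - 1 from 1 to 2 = -1/4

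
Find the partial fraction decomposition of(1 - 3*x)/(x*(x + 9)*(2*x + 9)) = -58/(81*(2*x + 9)) + 28/(81*(x + 9)) + 1/(81*x)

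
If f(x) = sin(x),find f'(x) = cos(x)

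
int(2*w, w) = w^2 + C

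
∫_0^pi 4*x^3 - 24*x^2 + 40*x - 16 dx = -4 + (-2 + (-2 + pi)^2)^2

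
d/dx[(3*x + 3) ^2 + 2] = 18*x + 18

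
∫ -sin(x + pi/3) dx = cos(x + pi/3) + C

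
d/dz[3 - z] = -1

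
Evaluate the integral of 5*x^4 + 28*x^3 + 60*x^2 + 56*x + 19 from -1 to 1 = 80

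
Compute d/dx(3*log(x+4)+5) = 3/(x + 4)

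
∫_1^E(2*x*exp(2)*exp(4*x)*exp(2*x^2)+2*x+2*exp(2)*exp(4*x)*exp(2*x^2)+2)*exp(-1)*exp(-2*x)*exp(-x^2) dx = -exp(4) - exp(-(1 + E)^2) + exp(-4) + exp((1 + E)^2)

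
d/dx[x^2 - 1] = 2*x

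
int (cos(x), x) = sin(x) + C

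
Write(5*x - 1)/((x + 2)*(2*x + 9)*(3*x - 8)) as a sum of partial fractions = 111/(602*(3*x - 8)) - 94/(215*(2*x + 9)) + 11/(70*(x + 2))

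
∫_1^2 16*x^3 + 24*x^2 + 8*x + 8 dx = 136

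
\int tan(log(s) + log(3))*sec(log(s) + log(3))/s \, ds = sec(log(3*s)) + C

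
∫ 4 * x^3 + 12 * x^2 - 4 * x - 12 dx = x^4 + 4*x^3 - 2*x^2 - 12*x + C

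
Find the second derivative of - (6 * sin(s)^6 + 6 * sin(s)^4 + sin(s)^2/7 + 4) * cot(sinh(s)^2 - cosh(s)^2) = -2*(tan(sinh(s)^2)*tan(cosh(s)^2) + 1)*(-108*sin(s)^6 + 42*sin(s)^4 + 250*sin(s)^2/7 + 1/7)/(tan(sinh(s)^2) - tan(cosh(s)^2))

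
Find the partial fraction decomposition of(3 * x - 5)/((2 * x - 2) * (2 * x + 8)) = 17/(20*(x + 4)) - 1/(10*(x - 1))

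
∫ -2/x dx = -2*log(x) + C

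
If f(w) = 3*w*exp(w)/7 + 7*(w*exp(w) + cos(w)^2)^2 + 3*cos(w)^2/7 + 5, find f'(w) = 14*w^2*exp(2*w) + 14*w*exp(2*w) - 14*w*exp(w)*sin(2*w) + 14*w*exp(w)*cos(w)^2 + 3*w*exp(w)/7 + 14*exp(w)*cos(w)^2 + 3*exp(w)/7 - 28*sin(w)*cos(w)^3 - 3*sin(2*w)/7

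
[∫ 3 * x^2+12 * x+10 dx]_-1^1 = 22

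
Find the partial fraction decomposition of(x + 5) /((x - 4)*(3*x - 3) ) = -2/(3*(x - 1)) + 1/(x - 4)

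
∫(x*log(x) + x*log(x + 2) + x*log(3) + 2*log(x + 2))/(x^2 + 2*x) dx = log(3*x)*log(x + 2) + C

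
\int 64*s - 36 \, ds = 32*s^2 - 36*s + C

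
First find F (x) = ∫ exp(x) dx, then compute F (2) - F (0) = -1 + exp(2)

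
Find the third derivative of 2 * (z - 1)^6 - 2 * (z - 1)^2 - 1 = 240*z^3 - 720*z^2 + 720*z - 240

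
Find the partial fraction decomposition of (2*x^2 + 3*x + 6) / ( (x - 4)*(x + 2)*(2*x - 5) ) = -104/(27*(2*x - 5)) + 4/(27*(x + 2)) + 25/(9*(x - 4))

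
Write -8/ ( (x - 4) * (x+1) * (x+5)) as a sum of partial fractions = -2/(9*(x + 5)) + 2/(5*(x + 1)) - 8/(45*(x - 4))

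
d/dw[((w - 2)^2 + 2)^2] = 4*w^3 - 24*w^2 + 56*w - 48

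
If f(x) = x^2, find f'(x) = 2*x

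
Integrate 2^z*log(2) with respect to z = 2^z + C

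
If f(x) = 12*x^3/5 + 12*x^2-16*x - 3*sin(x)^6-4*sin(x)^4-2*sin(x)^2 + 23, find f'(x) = 36*x^2/5 + 24*x - 9*(1 - cos(2*x))^2*sin(2*x)/4 - 6*sin(2*x) + 2*sin(4*x) - 16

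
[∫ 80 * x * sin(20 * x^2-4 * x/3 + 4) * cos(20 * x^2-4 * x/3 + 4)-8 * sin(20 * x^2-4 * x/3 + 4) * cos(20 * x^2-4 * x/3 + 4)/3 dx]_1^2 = -cos(488/3)/2 + cos(136/3)/2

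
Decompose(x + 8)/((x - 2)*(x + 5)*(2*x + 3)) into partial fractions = -26/(49*(2*x + 3)) + 3/(49*(x + 5)) + 10/(49*(x - 2))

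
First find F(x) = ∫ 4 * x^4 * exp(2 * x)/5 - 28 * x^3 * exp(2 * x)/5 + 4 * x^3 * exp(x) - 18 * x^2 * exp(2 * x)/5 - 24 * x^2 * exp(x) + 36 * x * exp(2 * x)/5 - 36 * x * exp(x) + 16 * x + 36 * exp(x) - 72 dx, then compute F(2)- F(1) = -8*exp(4) - 202*exp(2)/5 - 48 - 4*E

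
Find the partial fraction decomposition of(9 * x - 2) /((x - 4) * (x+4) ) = 19/(4*(x + 4)) + 17/(4*(x - 4))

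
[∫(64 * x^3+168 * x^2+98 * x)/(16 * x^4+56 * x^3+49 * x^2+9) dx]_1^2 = -log(130/9) + log(101)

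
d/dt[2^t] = 2^t*log(2)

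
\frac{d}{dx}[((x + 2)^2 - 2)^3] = 6*x^5 + 60*x^4 + 216*x^3 + 336*x^2 + 216*x + 48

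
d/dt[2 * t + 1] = 2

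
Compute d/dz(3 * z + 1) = 3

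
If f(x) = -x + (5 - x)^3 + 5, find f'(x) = -3*x^2 + 30*x - 76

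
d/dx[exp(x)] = exp(x)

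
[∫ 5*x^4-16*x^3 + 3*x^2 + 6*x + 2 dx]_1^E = (-2 + (-2 + E)^2)*(-E - 1 + exp(3)) - 1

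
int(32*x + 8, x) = 16*x^2 + 8*x + C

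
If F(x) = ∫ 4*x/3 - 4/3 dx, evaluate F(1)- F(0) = -2/3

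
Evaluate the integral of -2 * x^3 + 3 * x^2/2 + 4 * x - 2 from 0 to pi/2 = (-1 + pi/4)*(-pi^3/8 - pi^2/4 + pi)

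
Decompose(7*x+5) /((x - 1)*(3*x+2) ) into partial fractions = -1/(5*(3*x + 2)) + 12/(5*(x - 1))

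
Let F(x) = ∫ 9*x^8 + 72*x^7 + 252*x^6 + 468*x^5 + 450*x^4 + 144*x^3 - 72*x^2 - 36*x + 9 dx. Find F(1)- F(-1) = 224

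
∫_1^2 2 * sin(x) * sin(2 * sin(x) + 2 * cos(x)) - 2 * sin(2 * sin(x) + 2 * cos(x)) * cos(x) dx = cos(2*cos(2) + 2*sin(2)) - cos(2*cos(1) + 2*sin(1))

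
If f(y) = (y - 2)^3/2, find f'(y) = 3*y^2/2 - 6*y + 6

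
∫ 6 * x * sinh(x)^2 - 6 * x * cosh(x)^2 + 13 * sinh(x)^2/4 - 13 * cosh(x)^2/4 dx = -3*x^2 - 13*x/4 + C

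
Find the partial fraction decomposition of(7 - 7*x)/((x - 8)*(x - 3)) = 14/(5*(x - 3)) - 49/(5*(x - 8))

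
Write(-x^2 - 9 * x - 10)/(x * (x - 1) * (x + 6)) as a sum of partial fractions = 4/(21*(x + 6)) - 20/(7*(x - 1)) + 5/(3*x)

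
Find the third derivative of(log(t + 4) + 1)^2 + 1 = (4*log(t + 4) - 2)/(t^3 + 12*t^2 + 48*t + 64)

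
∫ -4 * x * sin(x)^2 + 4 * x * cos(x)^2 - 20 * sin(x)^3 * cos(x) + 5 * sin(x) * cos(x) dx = 2*x*sin(2*x) + 9*cos(2*x)/4 - 5*cos(4*x)/8 + C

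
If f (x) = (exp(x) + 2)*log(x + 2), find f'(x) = (x*exp(x)*log(x + 2) + 2*exp(x)*log(x + 2) + exp(x) + 2)/(x + 2)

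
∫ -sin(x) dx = cos(x) + C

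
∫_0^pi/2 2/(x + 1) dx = 2*log(1 + pi/2)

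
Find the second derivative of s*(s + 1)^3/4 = 3*s^2 + 9*s/2 + 3/2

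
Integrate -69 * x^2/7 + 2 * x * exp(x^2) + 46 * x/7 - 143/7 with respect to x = -23*x^3/7 + 23*x^2/7 - 143*x/7 + exp(x^2) + C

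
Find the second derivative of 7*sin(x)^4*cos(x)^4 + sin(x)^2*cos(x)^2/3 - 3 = -364*sin(x)^8 + 644*sin(x)^6 - 824*sin(x)^4/3 + 84*sin(x)^2*cos(x)^6 - 16*sin(x)^2/3 + 2/3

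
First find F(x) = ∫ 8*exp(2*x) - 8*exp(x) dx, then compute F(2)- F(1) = -(-2 + 2*E)^2 + (-2 + 2*exp(2))^2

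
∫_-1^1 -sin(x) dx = 0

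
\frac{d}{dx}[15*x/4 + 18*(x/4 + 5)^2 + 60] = 9*x/4 + 195/4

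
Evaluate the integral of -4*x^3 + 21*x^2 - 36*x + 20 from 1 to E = (-2 + E)^3*(1 - E)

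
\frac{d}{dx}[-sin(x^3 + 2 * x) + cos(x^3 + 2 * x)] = -3*x^2*sin(x^3 + 2*x) - 3*x^2*cos(x^3 + 2*x) - 2*sin(x^3 + 2*x) - 2*cos(x^3 + 2*x)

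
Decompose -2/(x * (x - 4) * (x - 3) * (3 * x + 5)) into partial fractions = 27/(595*(3*x + 5)) + 1/(21*(x - 3)) - 1/(34*(x - 4)) - 1/(30*x)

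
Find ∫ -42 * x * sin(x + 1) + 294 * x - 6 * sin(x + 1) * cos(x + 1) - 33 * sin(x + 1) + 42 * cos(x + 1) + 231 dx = -21*x + 3*(7*x + cos(x + 1) + 6)^2 - 3*cos(x + 1) + C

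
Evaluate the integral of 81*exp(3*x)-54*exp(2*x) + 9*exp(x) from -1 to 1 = -(-1 + 3*exp(-1))^3 + (-1 + 3*E)^3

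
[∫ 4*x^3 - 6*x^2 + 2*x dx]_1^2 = 4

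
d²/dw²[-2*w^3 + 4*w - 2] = -12*w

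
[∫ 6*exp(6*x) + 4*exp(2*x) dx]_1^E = -exp(6) - 2*exp(2) + 2*exp(2*E) + exp(6*E)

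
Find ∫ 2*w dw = w^2 + C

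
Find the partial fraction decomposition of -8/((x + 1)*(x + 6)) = 8/(5*(x + 6)) - 8/(5*(x + 1))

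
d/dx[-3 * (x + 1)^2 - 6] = -6*x - 6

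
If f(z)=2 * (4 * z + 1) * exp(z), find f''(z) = 8*z*exp(z) + 18*exp(z)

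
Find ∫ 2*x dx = x^2 + C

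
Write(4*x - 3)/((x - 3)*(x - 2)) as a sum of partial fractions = -5/(x - 2) + 9/(x - 3)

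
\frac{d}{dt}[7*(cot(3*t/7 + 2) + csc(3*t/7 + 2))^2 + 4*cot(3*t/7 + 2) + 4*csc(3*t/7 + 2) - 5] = -6*(2*cos(3*t/7 + 2)/7 + 2/7 + cos(3*t/7 + 2)^2/sin(3*t/7 + 2) + 2*cos(3*t/7 + 2)/sin(3*t/7 + 2) + 1/sin(3*t/7 + 2))/sin(3*t/7 + 2)^2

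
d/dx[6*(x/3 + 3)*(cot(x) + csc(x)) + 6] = -2*x*cos(x)/sin(x)^2 - 2*x/sin(x)^2 + 2/tan(x) + 2/sin(x) - 18*cos(x)/sin(x)^2 - 18/sin(x)^2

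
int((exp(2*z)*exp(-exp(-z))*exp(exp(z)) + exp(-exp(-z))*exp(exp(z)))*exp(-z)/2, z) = exp(2*sinh(z))/2 + C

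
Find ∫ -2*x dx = -x^2 + C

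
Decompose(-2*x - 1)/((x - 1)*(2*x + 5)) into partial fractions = -8/(7*(2*x + 5)) - 3/(7*(x - 1))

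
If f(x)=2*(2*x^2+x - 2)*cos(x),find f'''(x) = 4*x^2*sin(x) + 2*x*sin(x) - 24*x*cos(x) - 28*sin(x) - 6*cos(x)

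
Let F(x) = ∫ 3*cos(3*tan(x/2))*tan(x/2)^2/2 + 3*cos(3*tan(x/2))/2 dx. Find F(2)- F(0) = sin(3*tan(1))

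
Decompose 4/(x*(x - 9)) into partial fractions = 4/(9*(x - 9)) - 4/(9*x)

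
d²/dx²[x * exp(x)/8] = x*exp(x)/8 + exp(x)/4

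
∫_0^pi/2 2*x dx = pi^2/4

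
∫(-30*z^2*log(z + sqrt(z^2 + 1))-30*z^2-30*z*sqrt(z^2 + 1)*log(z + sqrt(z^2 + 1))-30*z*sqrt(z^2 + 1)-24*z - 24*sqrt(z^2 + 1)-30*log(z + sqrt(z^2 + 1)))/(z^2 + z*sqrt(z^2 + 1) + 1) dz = -6*(5*z + 4)*log(z + sqrt(z^2 + 1)) + C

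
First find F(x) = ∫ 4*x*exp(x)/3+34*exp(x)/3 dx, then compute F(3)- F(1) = -34*E/3 + 14*exp(3)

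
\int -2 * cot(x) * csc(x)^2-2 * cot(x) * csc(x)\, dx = (csc(x) + 1)^2 + C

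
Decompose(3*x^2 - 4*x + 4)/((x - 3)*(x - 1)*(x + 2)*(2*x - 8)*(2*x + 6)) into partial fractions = 43/(672*(x + 3)) - 1/(15*(x + 2)) + 1/(96*(x - 1)) - 19/(240*(x - 3)) + 1/(14*(x - 4))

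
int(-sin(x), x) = cos(x) + C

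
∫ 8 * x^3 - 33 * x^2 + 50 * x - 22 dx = 2*x^4 - 11*x^3 + 25*x^2 - 22*x + C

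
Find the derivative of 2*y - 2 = 2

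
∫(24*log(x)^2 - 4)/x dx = 8*log(x)^3 - 4*log(x) + C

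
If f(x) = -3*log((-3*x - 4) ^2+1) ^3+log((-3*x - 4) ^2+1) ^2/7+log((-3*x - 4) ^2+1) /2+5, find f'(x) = (-1134*x*log(9*x^2 + 24*x + 17)^2 + 36*x*log(9*x^2 + 24*x + 17) + 63*x - 1512*log(9*x^2 + 24*x + 17)^2 + 48*log(9*x^2 + 24*x + 17) + 84)/(63*x^2 + 168*x + 119)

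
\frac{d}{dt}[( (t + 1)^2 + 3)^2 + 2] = 4*t^3 + 12*t^2 + 24*t + 16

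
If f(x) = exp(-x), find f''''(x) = exp(-x)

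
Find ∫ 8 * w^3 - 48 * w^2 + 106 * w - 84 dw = 2*w^4 - 16*w^3 + 53*w^2 - 84*w + C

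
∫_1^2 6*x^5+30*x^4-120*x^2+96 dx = 65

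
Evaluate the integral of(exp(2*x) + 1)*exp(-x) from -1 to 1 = -2*exp(-1) + 2*E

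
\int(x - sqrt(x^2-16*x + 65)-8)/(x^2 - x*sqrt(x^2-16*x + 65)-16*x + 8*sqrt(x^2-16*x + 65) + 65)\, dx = log(-x + sqrt((x - 8)^2 + 1) + 8) + C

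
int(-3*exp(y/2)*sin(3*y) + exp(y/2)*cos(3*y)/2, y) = exp(y/2)*cos(3*y) + C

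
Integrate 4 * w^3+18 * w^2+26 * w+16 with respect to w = w^4 + 6*w^3 + 13*w^2 + 16*w + C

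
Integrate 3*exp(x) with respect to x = 3*exp(x) + C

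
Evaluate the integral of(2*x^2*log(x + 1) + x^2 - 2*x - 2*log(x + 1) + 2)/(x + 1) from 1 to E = -log(2) + (-2*E + 2 + exp(2))*log(1 + E)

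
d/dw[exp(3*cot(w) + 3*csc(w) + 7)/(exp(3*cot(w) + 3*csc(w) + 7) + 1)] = -3*(cos(w) + 1)*exp(7)*exp(3/sin(w))*exp(3/tan(w))/((exp(7)*exp(3/sin(w))*exp(3/tan(w)) + 1)^2*sin(w)^2)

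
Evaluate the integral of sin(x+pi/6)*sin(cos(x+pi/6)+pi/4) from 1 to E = -cos(cos(pi/6 + 1) + pi/4) + cos(cos(pi/6 + E) + pi/4)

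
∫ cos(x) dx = sin(x) + C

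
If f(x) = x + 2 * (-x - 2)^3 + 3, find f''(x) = -12*x - 24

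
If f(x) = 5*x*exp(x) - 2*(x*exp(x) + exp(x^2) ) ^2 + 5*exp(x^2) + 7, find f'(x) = -4*x^2*exp(2*x) - 8*x^2*exp(x^2 + x) - 4*x*exp(2*x) + 5*x*exp(x) - 8*x*exp(2*x^2) + 10*x*exp(x^2) - 4*x*exp(x^2 + x) + 5*exp(x) - 4*exp(x^2 + x)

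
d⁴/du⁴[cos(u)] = cos(u)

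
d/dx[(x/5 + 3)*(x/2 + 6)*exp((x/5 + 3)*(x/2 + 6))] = x^3*exp(x^2/10 + 27*x/10 + 18)/50 + 81*x^2*exp(x^2/10 + 27*x/10 + 18)/100 + 1109*x*exp(x^2/10 + 27*x/10 + 18)/100 + 513*exp(x^2/10 + 27*x/10 + 18)/10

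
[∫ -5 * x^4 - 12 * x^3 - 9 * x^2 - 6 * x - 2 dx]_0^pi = (pi + pi^3)*(-pi^2 - 3*pi - 2)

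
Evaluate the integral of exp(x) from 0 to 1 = -1 + E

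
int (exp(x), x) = exp(x) + C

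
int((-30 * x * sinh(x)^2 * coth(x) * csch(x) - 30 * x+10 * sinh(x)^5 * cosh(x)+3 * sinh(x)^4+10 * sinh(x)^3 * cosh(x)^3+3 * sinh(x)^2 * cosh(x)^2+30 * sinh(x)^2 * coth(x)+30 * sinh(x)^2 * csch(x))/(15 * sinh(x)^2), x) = 2*x*(coth(x) + csch(x)) + sinh(2*x)/10 + cosh(4*x)/24 + C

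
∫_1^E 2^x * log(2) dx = -2 + 2^E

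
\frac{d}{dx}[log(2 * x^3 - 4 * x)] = (3*x^2 - 2)/(x^3 - 2*x)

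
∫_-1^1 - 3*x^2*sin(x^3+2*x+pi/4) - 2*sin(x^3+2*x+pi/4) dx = -sqrt(2)*sin(3)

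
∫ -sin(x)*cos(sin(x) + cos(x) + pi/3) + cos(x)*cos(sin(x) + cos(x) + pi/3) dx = sin(sqrt(2)*sin(x + pi/4) + pi/3) + C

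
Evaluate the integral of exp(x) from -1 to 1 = E - exp(-1)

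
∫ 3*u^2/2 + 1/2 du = u^3/2 + u/2 + C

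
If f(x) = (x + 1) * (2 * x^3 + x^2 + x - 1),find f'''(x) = 48*x + 18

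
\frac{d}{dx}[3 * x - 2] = 3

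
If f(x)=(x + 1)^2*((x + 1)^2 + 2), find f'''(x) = 24*x + 24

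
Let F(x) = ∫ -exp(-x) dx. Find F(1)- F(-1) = -E + exp(-1)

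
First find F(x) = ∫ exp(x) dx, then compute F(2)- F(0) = -1 + exp(2)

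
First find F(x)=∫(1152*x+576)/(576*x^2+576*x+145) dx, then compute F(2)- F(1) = -log(1297) + log(3601)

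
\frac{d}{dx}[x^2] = 2*x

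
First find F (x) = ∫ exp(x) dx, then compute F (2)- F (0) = -1 + exp(2)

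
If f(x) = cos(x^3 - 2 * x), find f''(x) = -9*x^4*cos(x^3 - 2*x) + 12*x^2*cos(x^3 - 2*x) - 6*x*sin(x^3 - 2*x) - 4*cos(x^3 - 2*x)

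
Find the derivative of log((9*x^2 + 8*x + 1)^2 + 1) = (324*x^3 + 432*x^2 + 164*x + 16)/(81*x^4 + 144*x^3 + 82*x^2 + 16*x + 2)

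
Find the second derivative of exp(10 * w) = 100*exp(10*w)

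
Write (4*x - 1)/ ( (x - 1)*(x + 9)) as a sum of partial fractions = 37/(10*(x + 9)) + 3/(10*(x - 1))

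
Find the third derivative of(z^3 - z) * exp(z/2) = z^3*exp(z/2)/8 + 9*z^2*exp(z/2)/4 + 71*z*exp(z/2)/8 + 21*exp(z/2)/4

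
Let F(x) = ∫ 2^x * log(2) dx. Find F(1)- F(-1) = 3/2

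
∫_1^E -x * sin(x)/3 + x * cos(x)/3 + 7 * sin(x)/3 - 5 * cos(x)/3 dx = (-2 + E/3)*(cos(E) + sin(E)) + 5*cos(1)/3 + 5*sin(1)/3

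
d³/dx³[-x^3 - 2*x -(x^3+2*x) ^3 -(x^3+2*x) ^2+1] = -504*x^6 - 1260*x^4 - 120*x^3 - 720*x^2 - 96*x - 54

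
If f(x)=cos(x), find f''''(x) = cos(x)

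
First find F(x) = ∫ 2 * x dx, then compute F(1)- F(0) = 1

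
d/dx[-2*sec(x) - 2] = -2*tan(x)*sec(x)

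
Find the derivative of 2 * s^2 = 4*s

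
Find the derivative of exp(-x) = -exp(-x)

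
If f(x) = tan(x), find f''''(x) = 24*tan(x)^5 + 40*tan(x)^3 + 16*tan(x)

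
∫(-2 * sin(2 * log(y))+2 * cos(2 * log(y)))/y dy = sqrt(2)*sin(2*log(y) + pi/4) + C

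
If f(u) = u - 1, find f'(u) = 1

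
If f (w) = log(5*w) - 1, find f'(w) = 1/w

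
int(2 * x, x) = x^2 + C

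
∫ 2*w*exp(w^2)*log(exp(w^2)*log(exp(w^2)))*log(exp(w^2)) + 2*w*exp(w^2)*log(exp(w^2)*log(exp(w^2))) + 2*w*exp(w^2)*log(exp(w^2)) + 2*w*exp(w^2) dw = w^2*(w^2 + 2*log(w))*exp(w^2) + C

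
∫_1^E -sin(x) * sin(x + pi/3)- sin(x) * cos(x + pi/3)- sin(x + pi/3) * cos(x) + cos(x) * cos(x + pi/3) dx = sqrt(2)*(-cos(pi/12 + 2) + cos(pi/12 + 2*E))/2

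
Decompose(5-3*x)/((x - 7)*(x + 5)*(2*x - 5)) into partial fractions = 2/(27*(2*x - 5)) + 1/(9*(x + 5)) - 4/(27*(x - 7))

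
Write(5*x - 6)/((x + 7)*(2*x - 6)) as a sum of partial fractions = 41/(20*(x + 7)) + 9/(20*(x - 3))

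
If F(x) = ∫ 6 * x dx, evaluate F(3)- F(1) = 24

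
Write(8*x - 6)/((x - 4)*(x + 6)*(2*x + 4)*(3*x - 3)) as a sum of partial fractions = 9/(280*(x + 6)) - 11/(216*(x + 2)) - 1/(189*(x - 1)) + 13/(540*(x - 4))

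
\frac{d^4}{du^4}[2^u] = 2^u*log(2)^4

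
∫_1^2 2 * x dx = 3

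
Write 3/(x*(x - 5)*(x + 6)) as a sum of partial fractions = 1/(22*(x + 6)) + 3/(55*(x - 5)) - 1/(10*x)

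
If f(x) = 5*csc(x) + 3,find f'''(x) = 5*(1 - 6/sin(x)^2)*cos(x)/sin(x)^2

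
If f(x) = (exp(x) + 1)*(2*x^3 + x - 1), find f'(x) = 2*x^3*exp(x) + 6*x^2*exp(x) + 6*x^2 + x*exp(x) + 1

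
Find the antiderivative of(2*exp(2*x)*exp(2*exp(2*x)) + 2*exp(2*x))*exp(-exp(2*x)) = 2*sinh(exp(2*x)) + C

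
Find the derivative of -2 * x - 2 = -2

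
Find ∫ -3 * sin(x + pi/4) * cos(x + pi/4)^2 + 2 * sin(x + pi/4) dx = -(sin(2*x) + 3)*cos(x + pi/4)/2 + C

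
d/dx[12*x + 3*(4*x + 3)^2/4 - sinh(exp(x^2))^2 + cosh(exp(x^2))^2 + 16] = 24*x + 30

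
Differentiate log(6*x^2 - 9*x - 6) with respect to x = (4*x - 3)/(2*x^2 - 3*x - 2)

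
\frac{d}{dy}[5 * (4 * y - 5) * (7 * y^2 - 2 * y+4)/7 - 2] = 60*y^2 - 430*y/7 + 130/7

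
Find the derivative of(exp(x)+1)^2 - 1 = 2*exp(2*x) + 2*exp(x)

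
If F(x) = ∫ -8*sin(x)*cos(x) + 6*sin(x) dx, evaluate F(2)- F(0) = 2*cos(4) - 6*cos(2) + 4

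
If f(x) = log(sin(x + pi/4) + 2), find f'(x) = cos(x + pi/4)/(sin(x + pi/4) + 2)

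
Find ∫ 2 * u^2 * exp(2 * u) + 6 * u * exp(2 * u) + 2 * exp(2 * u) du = u*(u + 2)*exp(2*u) + C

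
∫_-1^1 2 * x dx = 0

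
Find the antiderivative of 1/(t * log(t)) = log(6*log(t)) + C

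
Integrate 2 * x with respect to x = x^2 + C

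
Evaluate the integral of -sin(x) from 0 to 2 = -1 + cos(2)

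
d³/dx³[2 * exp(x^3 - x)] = 54*x^6*exp(x^3 - x) - 54*x^4*exp(x^3 - x) + 108*x^3*exp(x^3 - x) + 18*x^2*exp(x^3 - x) - 36*x*exp(x^3 - x) + 10*exp(x^3 - x)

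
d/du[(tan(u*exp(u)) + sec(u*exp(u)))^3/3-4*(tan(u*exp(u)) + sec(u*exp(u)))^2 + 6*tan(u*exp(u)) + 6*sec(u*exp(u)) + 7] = (sin(u*exp(u)) + 1)^2*(-5*u*sin(u*exp(u))/cos(u*exp(u)) - 8*u + 7*u/cos(u*exp(u)) - 5*sin(u*exp(u))/cos(u*exp(u)) - 8 + 7/cos(u*exp(u)))*exp(u)/cos(u*exp(u))^3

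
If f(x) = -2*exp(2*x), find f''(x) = -8*exp(2*x)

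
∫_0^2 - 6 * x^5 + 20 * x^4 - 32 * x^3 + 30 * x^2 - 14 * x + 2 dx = -8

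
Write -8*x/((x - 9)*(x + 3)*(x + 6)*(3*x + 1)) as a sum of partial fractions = -9/(476*(3*x + 1)) - 16/(255*(x + 6)) + 1/(12*(x + 3)) - 1/(70*(x - 9))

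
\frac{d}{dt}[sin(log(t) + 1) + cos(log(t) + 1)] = sqrt(2)*cos(log(t) + pi/4 + 1)/t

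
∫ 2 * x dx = x^2 + C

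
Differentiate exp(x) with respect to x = exp(x)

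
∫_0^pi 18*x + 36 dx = -36 + (6 + 3*pi)^2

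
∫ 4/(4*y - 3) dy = log(3 - 4*y) + C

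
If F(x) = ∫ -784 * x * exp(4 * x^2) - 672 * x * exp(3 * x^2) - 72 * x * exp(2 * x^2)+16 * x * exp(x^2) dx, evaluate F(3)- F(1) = -2*(4*exp(9) + 7*exp(18))^2 - 14*exp(2) - 8*E + 2*(4*E + 7*exp(2))^2 + 8*exp(9) + 14*exp(18)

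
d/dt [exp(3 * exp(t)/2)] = 3*exp(t + 3*exp(t)/2)/2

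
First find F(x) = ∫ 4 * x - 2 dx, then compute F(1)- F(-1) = -4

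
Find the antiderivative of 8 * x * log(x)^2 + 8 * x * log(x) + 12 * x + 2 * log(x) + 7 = x*(4*x*log(x)^2 + 6*x + 2*log(x) + 5) + C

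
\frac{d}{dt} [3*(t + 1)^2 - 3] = 6*t + 6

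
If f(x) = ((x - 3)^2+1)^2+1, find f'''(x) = 24*x - 72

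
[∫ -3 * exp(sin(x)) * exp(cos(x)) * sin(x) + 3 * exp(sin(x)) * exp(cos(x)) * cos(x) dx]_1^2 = -3*exp(cos(1) + sin(1)) + 3*exp(cos(2) + sin(2))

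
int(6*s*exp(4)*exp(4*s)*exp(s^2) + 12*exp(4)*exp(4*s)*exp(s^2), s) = 3*exp((s + 2)^2) + C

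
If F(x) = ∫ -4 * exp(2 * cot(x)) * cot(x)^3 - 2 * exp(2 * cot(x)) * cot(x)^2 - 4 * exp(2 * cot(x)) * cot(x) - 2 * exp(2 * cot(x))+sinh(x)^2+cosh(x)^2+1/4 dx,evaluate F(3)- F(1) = -2*exp(2*cot(1))*cot(1) - sinh(2)/2 + 2*exp(2*cot(3))*cot(3) + 1/2 + sinh(6)/2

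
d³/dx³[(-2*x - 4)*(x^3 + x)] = -48*x - 24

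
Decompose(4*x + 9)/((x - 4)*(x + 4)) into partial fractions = 7/(8*(x + 4)) + 25/(8*(x - 4))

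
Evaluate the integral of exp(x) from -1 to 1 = E - exp(-1)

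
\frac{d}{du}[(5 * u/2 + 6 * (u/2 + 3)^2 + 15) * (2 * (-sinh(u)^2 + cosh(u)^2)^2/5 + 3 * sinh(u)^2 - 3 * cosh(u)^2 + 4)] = 21*u/5 + 287/10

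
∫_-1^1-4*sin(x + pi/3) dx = -4*sqrt(3)*sin(1)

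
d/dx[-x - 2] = -1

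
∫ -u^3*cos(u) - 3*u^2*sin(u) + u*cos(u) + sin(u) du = u*(1 - u^2)*sin(u) + C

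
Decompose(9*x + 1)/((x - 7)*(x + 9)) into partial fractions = 5/(x + 9) + 4/(x - 7)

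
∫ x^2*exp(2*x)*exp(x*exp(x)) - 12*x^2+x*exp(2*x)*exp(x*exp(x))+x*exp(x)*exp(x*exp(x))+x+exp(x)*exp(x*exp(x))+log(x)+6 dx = x*(-8*x^2 + x + 2*exp(x*(exp(x) + 1)) + 2*log(x) + 10)/2 + C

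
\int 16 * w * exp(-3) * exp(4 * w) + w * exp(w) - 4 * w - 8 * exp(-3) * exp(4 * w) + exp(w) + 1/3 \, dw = -2*w^2 + w*exp(w) + w/3 + (4*w - 3)*exp(4*w - 3) + C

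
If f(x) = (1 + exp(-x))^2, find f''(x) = (2*exp(x) + 4)*exp(-2*x)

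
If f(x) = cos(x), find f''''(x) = cos(x)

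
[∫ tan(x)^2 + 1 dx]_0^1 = tan(1)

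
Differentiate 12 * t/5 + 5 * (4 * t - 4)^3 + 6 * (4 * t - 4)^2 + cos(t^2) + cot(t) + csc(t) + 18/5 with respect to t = 960*t^2 - 2*t*sin(t^2) - 1728*t - cot(t)^2 - cot(t)*csc(t) + 3847/5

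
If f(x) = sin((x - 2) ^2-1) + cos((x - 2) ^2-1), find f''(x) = -4*sqrt(2)*x^2*sin(x^2 - 4*x + pi/4 + 3) + 16*sqrt(2)*x*sin(x^2 - 4*x + pi/4 + 3) - 18*sin(x^2 - 4*x + 3) - 14*cos(x^2 - 4*x + 3)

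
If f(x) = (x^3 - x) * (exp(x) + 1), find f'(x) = x^3*exp(x) + 3*x^2*exp(x) + 3*x^2 - x*exp(x) - exp(x) - 1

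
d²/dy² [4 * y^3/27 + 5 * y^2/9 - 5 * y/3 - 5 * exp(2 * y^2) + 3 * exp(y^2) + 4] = -80*y^2*exp(2*y^2) + 12*y^2*exp(y^2) + 8*y/9 - 20*exp(2*y^2) + 6*exp(y^2) + 10/9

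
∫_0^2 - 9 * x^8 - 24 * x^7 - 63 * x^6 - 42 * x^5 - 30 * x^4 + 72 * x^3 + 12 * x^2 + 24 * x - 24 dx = -2752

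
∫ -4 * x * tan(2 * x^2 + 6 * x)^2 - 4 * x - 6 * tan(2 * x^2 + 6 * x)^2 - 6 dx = -tan(2*x*(x + 3)) + C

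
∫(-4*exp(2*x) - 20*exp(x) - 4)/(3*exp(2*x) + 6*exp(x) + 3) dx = (-(4*x - 15)*(exp(x) + 1) - 12*exp(x))/(3*(exp(x) + 1)) + C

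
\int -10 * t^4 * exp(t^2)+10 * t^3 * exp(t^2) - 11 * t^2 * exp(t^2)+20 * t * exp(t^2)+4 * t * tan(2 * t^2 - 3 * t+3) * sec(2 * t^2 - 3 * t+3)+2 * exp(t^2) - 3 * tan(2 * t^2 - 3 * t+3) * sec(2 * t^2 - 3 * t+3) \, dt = (-5*t^3 + 5*t^2 + 2*t + 5)*exp(t^2) + sec(2*t^2 - 3*t + 3) + C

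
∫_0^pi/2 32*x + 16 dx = -4 + (-2*pi - 2)^2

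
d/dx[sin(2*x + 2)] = 2*cos(2*x + 2)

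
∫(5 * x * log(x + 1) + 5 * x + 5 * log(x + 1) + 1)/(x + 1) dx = (5*x + 1)*log(x + 1) + C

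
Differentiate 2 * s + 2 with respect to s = 2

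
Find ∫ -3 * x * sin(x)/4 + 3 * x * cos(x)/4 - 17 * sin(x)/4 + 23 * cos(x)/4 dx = sqrt(2)*(3*x + 20)*sin(x + pi/4)/4 + C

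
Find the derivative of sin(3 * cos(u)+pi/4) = -3*sin(u)*cos(3*cos(u) + pi/4)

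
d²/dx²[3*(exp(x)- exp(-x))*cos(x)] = -6*(exp(2*x) + 1)*exp(-x)*sin(x)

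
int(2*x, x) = x^2 + C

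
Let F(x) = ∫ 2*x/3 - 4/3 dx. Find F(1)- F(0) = -1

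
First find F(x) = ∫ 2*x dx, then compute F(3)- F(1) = 8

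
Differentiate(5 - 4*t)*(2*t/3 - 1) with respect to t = 22/3 - 16*t/3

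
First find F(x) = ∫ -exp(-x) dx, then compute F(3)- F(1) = -exp(-1) + exp(-3)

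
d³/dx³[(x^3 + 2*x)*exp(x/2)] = x^3*exp(x/2)/8 + 9*x^2*exp(x/2)/4 + 37*x*exp(x/2)/4 + 15*exp(x/2)/2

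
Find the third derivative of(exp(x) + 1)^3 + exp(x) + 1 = 27*exp(3*x) + 24*exp(2*x) + 4*exp(x)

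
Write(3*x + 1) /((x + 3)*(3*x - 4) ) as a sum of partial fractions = 15/(13*(3*x - 4)) + 8/(13*(x + 3))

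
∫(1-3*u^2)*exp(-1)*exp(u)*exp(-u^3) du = exp(-u^3 + u - 1) + C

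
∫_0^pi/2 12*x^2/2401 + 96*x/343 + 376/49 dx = -216/7 + 2*pi + 12*(pi/14 + 3)^2/7 + 4*(pi/14 + 3)^3/7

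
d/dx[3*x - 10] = 3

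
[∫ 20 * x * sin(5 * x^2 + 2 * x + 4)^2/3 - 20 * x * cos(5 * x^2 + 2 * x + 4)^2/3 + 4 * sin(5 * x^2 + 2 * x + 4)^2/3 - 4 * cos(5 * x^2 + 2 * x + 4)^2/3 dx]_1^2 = sin(22)/3 - sin(56)/3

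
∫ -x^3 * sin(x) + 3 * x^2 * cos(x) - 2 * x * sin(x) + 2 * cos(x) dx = x*(x^2 + 2)*cos(x) + C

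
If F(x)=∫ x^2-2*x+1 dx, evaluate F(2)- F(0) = 2/3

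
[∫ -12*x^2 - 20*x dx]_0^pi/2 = (-2*pi - 2)*(-1 + pi^2/4 + pi) - 2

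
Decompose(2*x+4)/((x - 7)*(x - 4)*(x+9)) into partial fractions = -7/(104*(x + 9)) - 4/(13*(x - 4)) + 3/(8*(x - 7))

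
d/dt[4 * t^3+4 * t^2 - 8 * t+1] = 12*t^2 + 8*t - 8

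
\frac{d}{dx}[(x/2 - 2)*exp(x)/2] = x*exp(x)/4 - 3*exp(x)/4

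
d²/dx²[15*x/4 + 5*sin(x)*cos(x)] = -10*sin(2*x)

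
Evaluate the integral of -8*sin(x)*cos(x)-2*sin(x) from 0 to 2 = -4 + 2*cos(4) + 2*cos(2)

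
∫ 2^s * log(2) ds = 2^s + C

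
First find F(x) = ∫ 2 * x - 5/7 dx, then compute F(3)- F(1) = 46/7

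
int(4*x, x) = 2*x^2 + C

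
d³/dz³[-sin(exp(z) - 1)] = (exp(2*z)*cos(exp(z) - 1) + 3*exp(z)*sin(exp(z) - 1) - cos(exp(z) - 1))*exp(z)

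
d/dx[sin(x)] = cos(x)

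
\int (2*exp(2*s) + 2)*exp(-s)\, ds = 4*sinh(s) + C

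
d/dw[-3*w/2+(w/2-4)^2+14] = w/2 - 11/2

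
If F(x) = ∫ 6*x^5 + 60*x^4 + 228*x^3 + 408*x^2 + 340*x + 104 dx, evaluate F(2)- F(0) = 3336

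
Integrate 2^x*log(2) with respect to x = 2^x + C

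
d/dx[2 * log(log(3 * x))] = 2/(x*log(x) + x*log(3))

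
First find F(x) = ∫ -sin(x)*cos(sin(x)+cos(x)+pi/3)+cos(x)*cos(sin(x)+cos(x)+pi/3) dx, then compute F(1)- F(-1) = -sin(-sin(1) + cos(1) + pi/3) + sin(cos(1) + sin(1) + pi/3)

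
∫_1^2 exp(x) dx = -E + exp(2)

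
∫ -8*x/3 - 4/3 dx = -4*x^2/3 - 4*x/3 + C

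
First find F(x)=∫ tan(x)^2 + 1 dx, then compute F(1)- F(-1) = 2*tan(1)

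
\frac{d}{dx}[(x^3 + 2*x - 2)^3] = 9*x^8 + 42*x^6 - 36*x^5 + 60*x^4 - 96*x^3 + 60*x^2 - 48*x + 24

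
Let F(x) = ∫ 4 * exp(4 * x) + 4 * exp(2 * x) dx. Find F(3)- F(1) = -(1 + exp(2))^2 + (1 + exp(6))^2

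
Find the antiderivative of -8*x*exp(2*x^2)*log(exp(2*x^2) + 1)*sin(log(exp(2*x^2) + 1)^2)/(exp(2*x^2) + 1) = cos(log(exp(2*x^2) + 1)^2) + C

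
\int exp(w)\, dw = exp(w) + C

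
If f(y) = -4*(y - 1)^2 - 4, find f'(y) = 8 - 8*y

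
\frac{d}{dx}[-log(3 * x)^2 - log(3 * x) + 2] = (-2*log(x) - 2*log(3) - 1)/x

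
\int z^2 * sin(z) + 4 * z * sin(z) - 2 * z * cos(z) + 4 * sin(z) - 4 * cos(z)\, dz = -(z + 2)^2*cos(z) + C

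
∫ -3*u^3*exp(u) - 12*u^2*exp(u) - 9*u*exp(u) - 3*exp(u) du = -3*u*(u^2 + u + 1)*exp(u) + C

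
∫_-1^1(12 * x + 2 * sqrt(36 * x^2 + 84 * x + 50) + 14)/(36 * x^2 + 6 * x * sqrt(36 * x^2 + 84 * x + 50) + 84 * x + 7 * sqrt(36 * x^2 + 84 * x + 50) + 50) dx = -log(1 + sqrt(2))/3 + log(13 + sqrt(170))/3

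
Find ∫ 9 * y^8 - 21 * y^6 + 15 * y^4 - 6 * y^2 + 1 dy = y^9 - 3*y^7 + 3*y^5 - 2*y^3 + y + C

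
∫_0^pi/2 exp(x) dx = -1 + exp(pi/2)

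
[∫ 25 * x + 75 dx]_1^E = -175/2 + 25*exp(2)/2 + 75*E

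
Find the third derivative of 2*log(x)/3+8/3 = 4/(3*x^3)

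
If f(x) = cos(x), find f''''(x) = cos(x)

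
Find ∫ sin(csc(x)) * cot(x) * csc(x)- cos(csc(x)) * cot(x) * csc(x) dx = sqrt(2)*sin(pi/4 + 1/sin(x)) + C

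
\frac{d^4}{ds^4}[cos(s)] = cos(s)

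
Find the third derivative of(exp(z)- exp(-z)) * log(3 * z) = (z^3*exp(2*z)*log(z) + z^3*exp(2*z)*log(3) + z^3*log(z) + z^3*log(3) + 3*z^2*exp(2*z) - 3*z^2 - 3*z*exp(2*z) - 3*z + 2*exp(2*z) - 2)*exp(-z)/z^3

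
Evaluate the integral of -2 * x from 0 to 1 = -1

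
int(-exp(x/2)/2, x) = -exp(x/2) + C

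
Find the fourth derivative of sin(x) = sin(x)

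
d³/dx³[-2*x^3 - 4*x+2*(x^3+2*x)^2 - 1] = 240*x^3 + 192*x - 12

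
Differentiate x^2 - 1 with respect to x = 2*x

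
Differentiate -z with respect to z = -1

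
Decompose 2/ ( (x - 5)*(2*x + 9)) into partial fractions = -4/(19*(2*x + 9)) + 2/(19*(x - 5))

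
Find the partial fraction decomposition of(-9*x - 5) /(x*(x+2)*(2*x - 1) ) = -38/(5*(2*x - 1)) + 13/(10*(x + 2)) + 5/(2*x)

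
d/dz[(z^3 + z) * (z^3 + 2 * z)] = 6*z^5 + 12*z^3 + 4*z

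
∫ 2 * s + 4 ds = s^2 + 4*s + C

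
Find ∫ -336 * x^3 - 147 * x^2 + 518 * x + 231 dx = -84*x^4 - 49*x^3 + 259*x^2 + 231*x + C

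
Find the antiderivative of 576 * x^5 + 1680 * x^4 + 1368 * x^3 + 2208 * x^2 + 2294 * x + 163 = 96*x^6 + 336*x^5 + 342*x^4 + 736*x^3 + 1147*x^2 + 163*x + C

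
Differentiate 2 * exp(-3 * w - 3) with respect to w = -6*exp(-3*w - 3)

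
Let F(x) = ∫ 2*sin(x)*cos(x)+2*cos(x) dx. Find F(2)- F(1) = -(sin(1) + 1)^2 + (sin(2) + 1)^2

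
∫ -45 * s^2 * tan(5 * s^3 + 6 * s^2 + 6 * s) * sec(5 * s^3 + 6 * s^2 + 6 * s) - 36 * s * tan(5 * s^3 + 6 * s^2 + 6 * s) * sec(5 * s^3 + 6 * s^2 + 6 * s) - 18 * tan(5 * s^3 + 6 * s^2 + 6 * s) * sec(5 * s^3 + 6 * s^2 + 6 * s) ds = -3*sec(s*(5*s^2 + 6*s + 6)) + C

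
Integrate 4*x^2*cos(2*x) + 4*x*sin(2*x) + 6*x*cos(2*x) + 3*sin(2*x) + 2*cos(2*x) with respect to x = (2*x^2 + 3*x + 1)*sin(2*x) + C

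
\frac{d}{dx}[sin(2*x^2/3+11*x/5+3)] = (20*x + 33)*cos(2*x^2/3 + 11*x/5 + 3)/15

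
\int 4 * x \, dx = 2*x^2 + C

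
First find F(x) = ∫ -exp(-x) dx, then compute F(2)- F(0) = -1 + exp(-2)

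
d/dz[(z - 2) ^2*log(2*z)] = (2*z^2*log(z) + z^2 + 2*z^2*log(2) - 4*z*log(z) - 4*z - 4*z*log(2) + 4)/z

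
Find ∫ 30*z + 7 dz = 15*z^2 + 7*z + C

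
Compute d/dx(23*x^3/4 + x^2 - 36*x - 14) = 69*x^2/4 + 2*x - 36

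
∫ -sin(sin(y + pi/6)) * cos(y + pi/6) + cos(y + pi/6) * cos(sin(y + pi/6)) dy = sqrt(2)*sin(sin(y + pi/6) + pi/4) + C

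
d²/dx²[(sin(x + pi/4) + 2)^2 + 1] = -2*sin(2*x) - 4*sin(x + pi/4)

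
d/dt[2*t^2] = 4*t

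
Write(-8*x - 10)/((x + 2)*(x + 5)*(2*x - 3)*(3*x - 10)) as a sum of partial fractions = -9/(40*(3*x - 10)) + 16/(91*(2*x - 3)) - 2/(65*(x + 5)) + 1/(56*(x + 2))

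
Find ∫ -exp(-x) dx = exp(-x) + C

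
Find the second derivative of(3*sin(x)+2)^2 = -12*sin(x) + 18*cos(2*x)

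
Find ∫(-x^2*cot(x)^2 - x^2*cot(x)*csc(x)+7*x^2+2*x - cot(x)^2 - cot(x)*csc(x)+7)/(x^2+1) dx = 8*x + log(x^2 + 1) + cot(x) + csc(x) + C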